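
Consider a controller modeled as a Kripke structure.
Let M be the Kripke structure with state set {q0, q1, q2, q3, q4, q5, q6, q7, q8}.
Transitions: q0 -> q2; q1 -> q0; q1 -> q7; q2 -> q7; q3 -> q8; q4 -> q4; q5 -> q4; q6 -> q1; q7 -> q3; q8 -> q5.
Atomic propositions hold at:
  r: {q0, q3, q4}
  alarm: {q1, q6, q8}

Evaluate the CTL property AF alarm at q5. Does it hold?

AF alarm: least fixpoint, start Z0 = {q1, q6, q8}, add states with every successor in Z. Z1 = {q1, q3, q6, q8}; Z2 = {q1, q3, q6, q7, q8}; Z3 = {q1, q2, q3, q6, q7, q8}; Z4 = {q0, q1, q2, q3, q6, q7, q8}; fixed.
Sat(AF alarm) = {q0, q1, q2, q3, q6, q7, q8}
q5 ∉ Sat(AF alarm) = {q0, q1, q2, q3, q6, q7, q8}, so the formula does not hold at q5.

No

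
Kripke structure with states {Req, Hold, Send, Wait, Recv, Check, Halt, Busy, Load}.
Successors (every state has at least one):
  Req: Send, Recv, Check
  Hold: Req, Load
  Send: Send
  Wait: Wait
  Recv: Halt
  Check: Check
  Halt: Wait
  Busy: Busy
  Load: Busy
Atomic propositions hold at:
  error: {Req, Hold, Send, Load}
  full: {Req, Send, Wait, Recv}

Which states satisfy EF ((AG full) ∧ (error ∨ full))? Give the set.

AG full: greatest fixpoint, start Z0 = {Req, Send, Wait, Recv}, keep only states in Sat with every successor in Z. Z1 = {Send, Wait}; fixed.
Sat(AG full) = {Send, Wait}
Sat(error ∨ full) = {Req, Hold, Send, Wait, Recv, Load}
Sat((AG full) ∧ (error ∨ full)) = {Send, Wait}
EF ((AG full) ∧ (error ∨ full)): least fixpoint, start Z0 = {Send, Wait}, add states with some successor in Z. Z1 = {Req, Send, Wait, Halt}; Z2 = {Req, Hold, Send, Wait, Recv, Halt}; fixed.
Sat(EF ((AG full) ∧ (error ∨ full))) = {Req, Hold, Send, Wait, Recv, Halt}

{Req, Hold, Send, Wait, Recv, Halt}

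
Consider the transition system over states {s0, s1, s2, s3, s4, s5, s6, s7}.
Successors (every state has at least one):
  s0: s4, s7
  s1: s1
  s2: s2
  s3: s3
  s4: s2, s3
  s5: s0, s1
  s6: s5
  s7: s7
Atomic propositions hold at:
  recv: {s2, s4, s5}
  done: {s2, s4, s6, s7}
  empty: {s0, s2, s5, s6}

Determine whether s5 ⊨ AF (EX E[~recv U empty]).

Sat(~recv) = {s0, s1, s3, s6, s7}
E[~recv U empty]: least fixpoint, start Z0 = Sat(empty) = {s0, s2, s5, s6}, add states in Sat(~recv) with some successor in Z. Already a fixed point.
Sat(E[~recv U empty]) = {s0, s2, s5, s6}
Sat(EX E[~recv U empty]) = {s : some successor in {s0, s2, s5, s6}} = {s2, s4, s5, s6}
AF (EX E[~recv U empty]): least fixpoint, start Z0 = {s2, s4, s5, s6}, add states with every successor in Z. Already a fixed point.
Sat(AF (EX E[~recv U empty])) = {s2, s4, s5, s6}
s5 ∈ Sat(AF (EX E[~recv U empty])) = {s2, s4, s5, s6}, so the formula holds at s5.

Yes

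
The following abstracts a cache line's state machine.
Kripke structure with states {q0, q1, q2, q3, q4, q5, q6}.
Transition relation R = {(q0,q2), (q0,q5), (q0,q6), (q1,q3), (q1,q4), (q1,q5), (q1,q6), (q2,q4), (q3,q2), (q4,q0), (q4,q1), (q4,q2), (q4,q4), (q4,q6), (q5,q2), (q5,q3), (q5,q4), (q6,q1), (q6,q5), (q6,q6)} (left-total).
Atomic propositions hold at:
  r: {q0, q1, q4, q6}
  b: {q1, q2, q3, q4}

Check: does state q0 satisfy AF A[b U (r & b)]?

Sat(r & b) = {q1, q4}
A[b U (r & b)]: least fixpoint, start Z0 = Sat((r & b)) = {q1, q4}, add states in Sat(b) with every successor in Z. Z1 = {q1, q2, q4}; Z2 = {q1, q2, q3, q4}; fixed.
Sat(A[b U (r & b)]) = {q1, q2, q3, q4}
AF A[b U (r & b)]: least fixpoint, start Z0 = {q1, q2, q3, q4}, add states with every successor in Z. Z1 = {q1, q2, q3, q4, q5}; fixed.
Sat(AF A[b U (r & b)]) = {q1, q2, q3, q4, q5}
q0 ∉ Sat(AF A[b U (r & b)]) = {q1, q2, q3, q4, q5}, so the formula does not hold at q0.

No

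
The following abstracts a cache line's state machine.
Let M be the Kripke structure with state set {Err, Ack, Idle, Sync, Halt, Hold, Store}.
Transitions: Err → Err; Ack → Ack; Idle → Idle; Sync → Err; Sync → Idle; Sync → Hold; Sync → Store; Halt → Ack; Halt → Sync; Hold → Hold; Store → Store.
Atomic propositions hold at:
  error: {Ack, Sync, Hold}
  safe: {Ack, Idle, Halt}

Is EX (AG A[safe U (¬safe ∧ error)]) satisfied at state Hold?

Yes

Sat(¬safe) = {Err, Sync, Hold, Store}
Sat(¬safe ∧ error) = {Sync, Hold}
A[safe U (¬safe ∧ error)]: least fixpoint, start Z0 = Sat((¬safe ∧ error)) = {Sync, Hold}, add states in Sat(safe) with every successor in Z. Already a fixed point.
Sat(A[safe U (¬safe ∧ error)]) = {Sync, Hold}
AG A[safe U (¬safe ∧ error)]: greatest fixpoint, start Z0 = {Sync, Hold}, keep only states in Sat with every successor in Z. Z1 = {Hold}; fixed.
Sat(AG A[safe U (¬safe ∧ error)]) = {Hold}
Sat(EX (AG A[safe U (¬safe ∧ error)])) = {s : some successor in {Hold}} = {Sync, Hold}
Hold ∈ Sat(EX (AG A[safe U (¬safe ∧ error)])) = {Sync, Hold}, so the formula holds at Hold.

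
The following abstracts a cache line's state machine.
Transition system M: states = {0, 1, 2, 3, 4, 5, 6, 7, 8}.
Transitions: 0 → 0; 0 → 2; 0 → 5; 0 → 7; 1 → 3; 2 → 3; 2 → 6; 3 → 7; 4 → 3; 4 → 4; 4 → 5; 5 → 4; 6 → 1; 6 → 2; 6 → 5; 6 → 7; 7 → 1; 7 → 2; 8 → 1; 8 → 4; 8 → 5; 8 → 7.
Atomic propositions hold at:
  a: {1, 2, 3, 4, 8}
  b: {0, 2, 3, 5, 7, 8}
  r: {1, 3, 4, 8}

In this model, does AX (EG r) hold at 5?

Yes

EG r: greatest fixpoint, start Z0 = {1, 3, 4, 8}, keep only states in Sat with some successor in Z. Z1 = {1, 4, 8}; Z2 = {4, 8}; fixed.
Sat(EG r) = {4, 8}
Sat(AX (EG r)) = {s : every successor in {4, 8}} = {5}
5 ∈ Sat(AX (EG r)) = {5}, so the formula holds at 5.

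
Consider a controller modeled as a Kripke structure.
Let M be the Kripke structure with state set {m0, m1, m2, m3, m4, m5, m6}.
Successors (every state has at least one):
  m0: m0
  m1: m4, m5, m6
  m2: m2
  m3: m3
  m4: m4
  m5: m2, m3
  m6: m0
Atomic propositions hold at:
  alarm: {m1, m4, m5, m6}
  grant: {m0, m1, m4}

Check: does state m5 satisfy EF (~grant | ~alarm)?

Yes

Sat(~grant) = {m2, m3, m5, m6}
Sat(~alarm) = {m0, m2, m3}
Sat(~grant | ~alarm) = {m0, m2, m3, m5, m6}
EF (~grant | ~alarm): least fixpoint, start Z0 = {m0, m2, m3, m5, m6}, add states with some successor in Z. Z1 = {m0, m1, m2, m3, m5, m6}; fixed.
Sat(EF (~grant | ~alarm)) = {m0, m1, m2, m3, m5, m6}
m5 ∈ Sat(EF (~grant | ~alarm)) = {m0, m1, m2, m3, m5, m6}, so the formula holds at m5.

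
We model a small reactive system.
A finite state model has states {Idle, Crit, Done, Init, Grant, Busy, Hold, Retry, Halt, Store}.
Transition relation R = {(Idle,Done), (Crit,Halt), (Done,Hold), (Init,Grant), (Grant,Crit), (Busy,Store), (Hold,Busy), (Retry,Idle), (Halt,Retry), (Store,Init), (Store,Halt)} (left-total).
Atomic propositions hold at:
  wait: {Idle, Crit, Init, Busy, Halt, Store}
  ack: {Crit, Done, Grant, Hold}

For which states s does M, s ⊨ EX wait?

Sat(EX wait) = {s : some successor in {Idle, Crit, Init, Busy, Halt, Store}} = {Crit, Grant, Busy, Hold, Retry, Store}

{Crit, Grant, Busy, Hold, Retry, Store}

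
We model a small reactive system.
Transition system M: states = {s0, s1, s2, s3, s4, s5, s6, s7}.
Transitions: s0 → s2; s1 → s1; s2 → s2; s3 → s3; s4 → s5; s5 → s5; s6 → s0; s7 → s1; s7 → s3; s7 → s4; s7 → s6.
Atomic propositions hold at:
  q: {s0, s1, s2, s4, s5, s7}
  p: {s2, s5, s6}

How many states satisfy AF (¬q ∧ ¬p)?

1

Sat(¬q) = {s3, s6}
Sat(¬p) = {s0, s1, s3, s4, s7}
Sat(¬q ∧ ¬p) = {s3}
AF (¬q ∧ ¬p): least fixpoint, start Z0 = {s3}, add states with every successor in Z. Already a fixed point.
Sat(AF (¬q ∧ ¬p)) = {s3}
|Sat(AF (¬q ∧ ¬p))| = |{s3}| = 1.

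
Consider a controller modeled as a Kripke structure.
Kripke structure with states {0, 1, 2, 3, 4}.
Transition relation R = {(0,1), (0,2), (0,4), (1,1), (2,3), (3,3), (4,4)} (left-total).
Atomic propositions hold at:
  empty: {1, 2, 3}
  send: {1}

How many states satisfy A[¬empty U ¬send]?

Sat(¬empty) = {0, 4}
Sat(¬send) = {0, 2, 3, 4}
A[¬empty U ¬send]: least fixpoint, start Z0 = Sat(¬send) = {0, 2, 3, 4}, add states in Sat(¬empty) with every successor in Z. Already a fixed point.
Sat(A[¬empty U ¬send]) = {0, 2, 3, 4}
|Sat(A[¬empty U ¬send])| = |{0, 2, 3, 4}| = 4.

4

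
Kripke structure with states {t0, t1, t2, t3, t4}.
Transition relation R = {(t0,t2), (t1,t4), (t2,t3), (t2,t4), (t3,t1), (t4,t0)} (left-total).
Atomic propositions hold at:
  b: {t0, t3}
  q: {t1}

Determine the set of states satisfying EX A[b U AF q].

{t2, t3}

AF q: least fixpoint, start Z0 = {t1}, add states with every successor in Z. Z1 = {t1, t3}; fixed.
Sat(AF q) = {t1, t3}
A[b U AF q]: least fixpoint, start Z0 = Sat(AF q) = {t1, t3}, add states in Sat(b) with every successor in Z. Already a fixed point.
Sat(A[b U AF q]) = {t1, t3}
Sat(EX A[b U AF q]) = {s : some successor in {t1, t3}} = {t2, t3}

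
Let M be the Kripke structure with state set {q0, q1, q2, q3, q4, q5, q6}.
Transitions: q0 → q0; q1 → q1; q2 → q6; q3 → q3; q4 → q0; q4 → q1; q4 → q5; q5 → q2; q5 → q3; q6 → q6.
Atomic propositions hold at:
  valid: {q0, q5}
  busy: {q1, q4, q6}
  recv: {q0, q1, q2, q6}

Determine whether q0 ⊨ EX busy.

Sat(EX busy) = {s : some successor in {q1, q4, q6}} = {q1, q2, q4, q6}
q0 ∉ Sat(EX busy) = {q1, q2, q4, q6}, so the formula does not hold at q0.

No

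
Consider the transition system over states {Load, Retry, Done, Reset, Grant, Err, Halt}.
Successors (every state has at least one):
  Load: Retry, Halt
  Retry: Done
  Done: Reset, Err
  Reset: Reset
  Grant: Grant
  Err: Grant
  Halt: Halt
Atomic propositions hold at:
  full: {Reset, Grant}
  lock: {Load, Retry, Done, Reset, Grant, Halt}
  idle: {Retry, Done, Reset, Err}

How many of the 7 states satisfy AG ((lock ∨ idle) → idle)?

Sat(lock ∨ idle) = {Load, Retry, Done, Reset, Grant, Err, Halt}
Sat((lock ∨ idle) → idle) = {Retry, Done, Reset, Err}
AG ((lock ∨ idle) → idle): greatest fixpoint, start Z0 = {Retry, Done, Reset, Err}, keep only states in Sat with every successor in Z. Z1 = {Retry, Done, Reset}; Z2 = {Retry, Reset}; Z3 = {Reset}; fixed.
Sat(AG ((lock ∨ idle) → idle)) = {Reset}
|Sat(AG ((lock ∨ idle) → idle))| = |{Reset}| = 1.

1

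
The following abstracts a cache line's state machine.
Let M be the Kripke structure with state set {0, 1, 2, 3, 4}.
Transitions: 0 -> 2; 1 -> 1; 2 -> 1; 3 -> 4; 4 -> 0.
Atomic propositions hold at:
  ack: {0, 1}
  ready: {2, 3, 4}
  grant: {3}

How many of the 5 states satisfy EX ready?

2

Sat(EX ready) = {s : some successor in {2, 3, 4}} = {0, 3}
|Sat(EX ready)| = |{0, 3}| = 2.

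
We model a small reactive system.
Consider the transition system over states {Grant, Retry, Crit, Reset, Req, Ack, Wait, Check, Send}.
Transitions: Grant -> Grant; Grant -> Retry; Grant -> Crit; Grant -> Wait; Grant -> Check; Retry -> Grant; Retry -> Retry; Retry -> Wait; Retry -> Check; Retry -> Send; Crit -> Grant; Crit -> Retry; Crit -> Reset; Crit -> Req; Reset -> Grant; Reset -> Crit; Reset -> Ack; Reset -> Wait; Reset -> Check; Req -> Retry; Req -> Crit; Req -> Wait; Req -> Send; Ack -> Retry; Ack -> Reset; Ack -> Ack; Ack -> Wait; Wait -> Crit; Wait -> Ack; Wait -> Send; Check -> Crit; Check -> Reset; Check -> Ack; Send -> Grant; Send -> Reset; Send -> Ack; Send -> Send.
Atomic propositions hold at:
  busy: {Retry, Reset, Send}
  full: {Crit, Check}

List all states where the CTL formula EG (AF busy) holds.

AF busy: least fixpoint, start Z0 = {Retry, Reset, Send}, add states with every successor in Z. Already a fixed point.
Sat(AF busy) = {Retry, Reset, Send}
EG (AF busy): greatest fixpoint, start Z0 = {Retry, Reset, Send}, keep only states in Sat with some successor in Z. Z1 = {Retry, Send}; fixed.
Sat(EG (AF busy)) = {Retry, Send}

{Retry, Send}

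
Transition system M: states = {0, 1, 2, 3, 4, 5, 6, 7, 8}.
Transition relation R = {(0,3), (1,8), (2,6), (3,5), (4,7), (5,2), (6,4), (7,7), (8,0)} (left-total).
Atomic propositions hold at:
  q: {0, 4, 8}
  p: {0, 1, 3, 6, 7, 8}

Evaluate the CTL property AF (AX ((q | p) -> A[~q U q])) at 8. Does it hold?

Sat(q | p) = {0, 1, 3, 4, 6, 7, 8}
Sat(~q) = {1, 2, 3, 5, 6, 7}
A[~q U q]: least fixpoint, start Z0 = Sat(q) = {0, 4, 8}, add states in Sat(~q) with every successor in Z. Z1 = {0, 1, 4, 6, 8}; Z2 = {0, 1, 2, 4, 6, 8}; Z3 = {0, 1, 2, 4, 5, 6, 8}; Z4 = {0, 1, 2, 3, 4, 5, 6, 8}; fixed.
Sat(A[~q U q]) = {0, 1, 2, 3, 4, 5, 6, 8}
Sat((q | p) -> A[~q U q]) = {0, 1, 2, 3, 4, 5, 6, 8}
Sat(AX ((q | p) -> A[~q U q])) = {s : every successor in {0, 1, 2, 3, 4, 5, 6, 8}} = {0, 1, 2, 3, 5, 6, 8}
AF (AX ((q | p) -> A[~q U q])): least fixpoint, start Z0 = {0, 1, 2, 3, 5, 6, 8}, add states with every successor in Z. Already a fixed point.
Sat(AF (AX ((q | p) -> A[~q U q]))) = {0, 1, 2, 3, 5, 6, 8}
8 ∈ Sat(AF (AX ((q | p) -> A[~q U q]))) = {0, 1, 2, 3, 5, 6, 8}, so the formula holds at 8.

Yes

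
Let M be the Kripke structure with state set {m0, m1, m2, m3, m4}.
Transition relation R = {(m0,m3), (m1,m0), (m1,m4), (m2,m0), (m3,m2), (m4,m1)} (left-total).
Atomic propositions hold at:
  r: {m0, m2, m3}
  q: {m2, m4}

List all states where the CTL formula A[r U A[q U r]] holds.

{m0, m2, m3}

A[q U r]: least fixpoint, start Z0 = Sat(r) = {m0, m2, m3}, add states in Sat(q) with every successor in Z. Already a fixed point.
Sat(A[q U r]) = {m0, m2, m3}
A[r U A[q U r]]: least fixpoint, start Z0 = Sat(A[q U r]) = {m0, m2, m3}, add states in Sat(r) with every successor in Z. Already a fixed point.
Sat(A[r U A[q U r]]) = {m0, m2, m3}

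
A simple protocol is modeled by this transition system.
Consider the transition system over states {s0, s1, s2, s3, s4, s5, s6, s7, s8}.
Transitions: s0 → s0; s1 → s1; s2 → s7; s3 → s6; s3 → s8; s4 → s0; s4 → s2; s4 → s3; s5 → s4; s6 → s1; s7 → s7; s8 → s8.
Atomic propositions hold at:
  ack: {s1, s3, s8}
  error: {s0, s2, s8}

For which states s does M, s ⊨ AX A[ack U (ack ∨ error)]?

Sat(ack ∨ error) = {s0, s1, s2, s3, s8}
A[ack U (ack ∨ error)]: least fixpoint, start Z0 = Sat((ack ∨ error)) = {s0, s1, s2, s3, s8}, add states in Sat(ack) with every successor in Z. Already a fixed point.
Sat(A[ack U (ack ∨ error)]) = {s0, s1, s2, s3, s8}
Sat(AX A[ack U (ack ∨ error)]) = {s : every successor in {s0, s1, s2, s3, s8}} = {s0, s1, s4, s6, s8}

{s0, s1, s4, s6, s8}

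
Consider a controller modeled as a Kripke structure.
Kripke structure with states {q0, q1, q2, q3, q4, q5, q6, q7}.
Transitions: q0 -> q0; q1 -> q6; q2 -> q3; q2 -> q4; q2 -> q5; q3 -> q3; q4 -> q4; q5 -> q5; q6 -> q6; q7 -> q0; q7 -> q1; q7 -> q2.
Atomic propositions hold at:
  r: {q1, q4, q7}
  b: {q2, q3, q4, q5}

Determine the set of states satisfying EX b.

Sat(EX b) = {s : some successor in {q2, q3, q4, q5}} = {q2, q3, q4, q5, q7}

{q2, q3, q4, q5, q7}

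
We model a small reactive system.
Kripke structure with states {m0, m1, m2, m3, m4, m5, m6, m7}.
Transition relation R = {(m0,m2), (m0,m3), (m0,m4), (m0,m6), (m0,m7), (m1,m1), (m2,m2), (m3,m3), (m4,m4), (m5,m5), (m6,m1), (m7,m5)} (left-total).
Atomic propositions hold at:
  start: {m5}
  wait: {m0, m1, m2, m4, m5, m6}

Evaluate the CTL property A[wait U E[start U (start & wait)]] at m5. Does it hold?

Yes

Sat(start & wait) = {m5}
E[start U (start & wait)]: least fixpoint, start Z0 = Sat((start & wait)) = {m5}, add states in Sat(start) with some successor in Z. Already a fixed point.
Sat(E[start U (start & wait)]) = {m5}
A[wait U E[start U (start & wait)]]: least fixpoint, start Z0 = Sat(E[start U (start & wait)]) = {m5}, add states in Sat(wait) with every successor in Z. Already a fixed point.
Sat(A[wait U E[start U (start & wait)]]) = {m5}
m5 ∈ Sat(A[wait U E[start U (start & wait)]]) = {m5}, so the formula holds at m5.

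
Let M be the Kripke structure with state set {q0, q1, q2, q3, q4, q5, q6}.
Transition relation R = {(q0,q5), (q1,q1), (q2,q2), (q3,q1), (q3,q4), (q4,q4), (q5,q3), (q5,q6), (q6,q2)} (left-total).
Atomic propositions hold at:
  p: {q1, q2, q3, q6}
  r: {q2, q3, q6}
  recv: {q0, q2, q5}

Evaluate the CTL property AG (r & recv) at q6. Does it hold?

No

Sat(r & recv) = {q2}
AG (r & recv): greatest fixpoint, start Z0 = {q2}, keep only states in Sat with every successor in Z. Already a fixed point.
Sat(AG (r & recv)) = {q2}
q6 ∉ Sat(AG (r & recv)) = {q2}, so the formula does not hold at q6.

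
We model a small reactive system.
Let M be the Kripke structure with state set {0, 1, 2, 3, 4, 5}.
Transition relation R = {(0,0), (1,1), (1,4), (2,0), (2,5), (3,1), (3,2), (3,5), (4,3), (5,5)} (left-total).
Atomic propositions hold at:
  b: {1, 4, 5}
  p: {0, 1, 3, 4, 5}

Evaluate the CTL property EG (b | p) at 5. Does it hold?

Yes

Sat(b | p) = {0, 1, 3, 4, 5}
EG (b | p): greatest fixpoint, start Z0 = {0, 1, 3, 4, 5}, keep only states in Sat with some successor in Z. Already a fixed point.
Sat(EG (b | p)) = {0, 1, 3, 4, 5}
5 ∈ Sat(EG (b | p)) = {0, 1, 3, 4, 5}, so the formula holds at 5.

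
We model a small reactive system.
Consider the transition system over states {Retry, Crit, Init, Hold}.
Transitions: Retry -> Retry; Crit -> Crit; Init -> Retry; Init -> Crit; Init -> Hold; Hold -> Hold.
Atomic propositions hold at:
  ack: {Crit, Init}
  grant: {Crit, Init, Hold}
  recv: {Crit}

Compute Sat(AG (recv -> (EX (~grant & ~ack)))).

{Retry, Hold}

Sat(~grant) = {Retry}
Sat(~ack) = {Retry, Hold}
Sat(~grant & ~ack) = {Retry}
Sat(EX (~grant & ~ack)) = {s : some successor in {Retry}} = {Retry, Init}
Sat(recv -> (EX (~grant & ~ack))) = {Retry, Init, Hold}
AG (recv -> (EX (~grant & ~ack))): greatest fixpoint, start Z0 = {Retry, Init, Hold}, keep only states in Sat with every successor in Z. Z1 = {Retry, Hold}; fixed.
Sat(AG (recv -> (EX (~grant & ~ack)))) = {Retry, Hold}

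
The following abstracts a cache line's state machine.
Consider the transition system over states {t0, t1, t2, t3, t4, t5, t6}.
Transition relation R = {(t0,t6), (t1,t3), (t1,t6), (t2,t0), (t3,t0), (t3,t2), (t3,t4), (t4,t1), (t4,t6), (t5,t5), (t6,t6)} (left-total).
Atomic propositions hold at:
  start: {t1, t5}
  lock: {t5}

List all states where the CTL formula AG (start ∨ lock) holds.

{t5}

Sat(start ∨ lock) = {t1, t5}
AG (start ∨ lock): greatest fixpoint, start Z0 = {t1, t5}, keep only states in Sat with every successor in Z. Z1 = {t5}; fixed.
Sat(AG (start ∨ lock)) = {t5}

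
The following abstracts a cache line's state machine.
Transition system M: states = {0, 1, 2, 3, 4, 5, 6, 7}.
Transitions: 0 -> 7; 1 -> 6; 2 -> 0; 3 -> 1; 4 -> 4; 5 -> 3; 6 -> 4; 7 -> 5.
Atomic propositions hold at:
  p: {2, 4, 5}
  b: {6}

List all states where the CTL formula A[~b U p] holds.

Sat(~b) = {0, 1, 2, 3, 4, 5, 7}
A[~b U p]: least fixpoint, start Z0 = Sat(p) = {2, 4, 5}, add states in Sat(~b) with every successor in Z. Z1 = {2, 4, 5, 7}; Z2 = {0, 2, 4, 5, 7}; fixed.
Sat(A[~b U p]) = {0, 2, 4, 5, 7}

{0, 2, 4, 5, 7}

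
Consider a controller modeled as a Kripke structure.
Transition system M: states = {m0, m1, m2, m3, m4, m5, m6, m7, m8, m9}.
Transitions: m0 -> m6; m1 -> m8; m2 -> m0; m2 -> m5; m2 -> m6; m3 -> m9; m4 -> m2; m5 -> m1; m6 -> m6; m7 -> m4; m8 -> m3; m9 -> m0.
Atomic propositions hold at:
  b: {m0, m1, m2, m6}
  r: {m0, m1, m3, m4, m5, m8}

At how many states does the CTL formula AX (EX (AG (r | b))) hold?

5

Sat(r | b) = {m0, m1, m2, m3, m4, m5, m6, m8}
AG (r | b): greatest fixpoint, start Z0 = {m0, m1, m2, m3, m4, m5, m6, m8}, keep only states in Sat with every successor in Z. Z1 = {m0, m1, m2, m4, m5, m6, m8}; Z2 = {m0, m1, m2, m4, m5, m6}; Z3 = {m0, m2, m4, m5, m6}; Z4 = {m0, m2, m4, m6}; Z5 = {m0, m4, m6}; Z6 = {m0, m6}; fixed.
Sat(AG (r | b)) = {m0, m6}
Sat(EX (AG (r | b))) = {s : some successor in {m0, m6}} = {m0, m2, m6, m9}
Sat(AX (EX (AG (r | b)))) = {s : every successor in {m0, m2, m6, m9}} = {m0, m3, m4, m6, m9}
|Sat(AX (EX (AG (r | b))))| = |{m0, m3, m4, m6, m9}| = 5.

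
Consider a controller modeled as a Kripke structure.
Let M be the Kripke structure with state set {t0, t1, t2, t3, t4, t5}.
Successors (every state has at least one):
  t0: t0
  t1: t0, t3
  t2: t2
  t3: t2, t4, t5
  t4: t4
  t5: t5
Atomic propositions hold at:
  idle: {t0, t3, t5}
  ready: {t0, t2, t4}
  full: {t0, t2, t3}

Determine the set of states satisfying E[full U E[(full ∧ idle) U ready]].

{t0, t2, t3, t4}

Sat(full ∧ idle) = {t0, t3}
E[(full ∧ idle) U ready]: least fixpoint, start Z0 = Sat(ready) = {t0, t2, t4}, add states in Sat(full ∧ idle) with some successor in Z. Z1 = {t0, t2, t3, t4}; fixed.
Sat(E[(full ∧ idle) U ready]) = {t0, t2, t3, t4}
E[full U E[(full ∧ idle) U ready]]: least fixpoint, start Z0 = Sat(E[(full ∧ idle) U ready]) = {t0, t2, t3, t4}, add states in Sat(full) with some successor in Z. Already a fixed point.
Sat(E[full U E[(full ∧ idle) U ready]]) = {t0, t2, t3, t4}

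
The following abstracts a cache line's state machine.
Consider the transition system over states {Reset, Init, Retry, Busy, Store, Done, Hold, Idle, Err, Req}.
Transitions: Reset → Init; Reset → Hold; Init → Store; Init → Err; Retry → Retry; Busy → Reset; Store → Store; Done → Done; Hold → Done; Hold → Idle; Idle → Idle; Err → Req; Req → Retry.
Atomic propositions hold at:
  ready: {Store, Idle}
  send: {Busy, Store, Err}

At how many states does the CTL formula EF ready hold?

6

EF ready: least fixpoint, start Z0 = {Store, Idle}, add states with some successor in Z. Z1 = {Init, Store, Hold, Idle}; Z2 = {Reset, Init, Store, Hold, Idle}; Z3 = {Reset, Init, Busy, Store, Hold, Idle}; fixed.
Sat(EF ready) = {Reset, Init, Busy, Store, Hold, Idle}
|Sat(EF ready)| = |{Reset, Init, Busy, Store, Hold, Idle}| = 6.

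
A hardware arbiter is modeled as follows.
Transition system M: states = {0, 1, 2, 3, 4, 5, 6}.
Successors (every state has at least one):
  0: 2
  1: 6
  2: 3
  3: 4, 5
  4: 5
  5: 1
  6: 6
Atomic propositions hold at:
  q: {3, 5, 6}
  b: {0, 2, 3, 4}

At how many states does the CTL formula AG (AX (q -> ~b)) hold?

5

Sat(~b) = {1, 5, 6}
Sat(q -> ~b) = {0, 1, 2, 4, 5, 6}
Sat(AX (q -> ~b)) = {s : every successor in {0, 1, 2, 4, 5, 6}} = {0, 1, 3, 4, 5, 6}
AG (AX (q -> ~b)): greatest fixpoint, start Z0 = {0, 1, 3, 4, 5, 6}, keep only states in Sat with every successor in Z. Z1 = {1, 3, 4, 5, 6}; fixed.
Sat(AG (AX (q -> ~b))) = {1, 3, 4, 5, 6}
|Sat(AG (AX (q -> ~b)))| = |{1, 3, 4, 5, 6}| = 5.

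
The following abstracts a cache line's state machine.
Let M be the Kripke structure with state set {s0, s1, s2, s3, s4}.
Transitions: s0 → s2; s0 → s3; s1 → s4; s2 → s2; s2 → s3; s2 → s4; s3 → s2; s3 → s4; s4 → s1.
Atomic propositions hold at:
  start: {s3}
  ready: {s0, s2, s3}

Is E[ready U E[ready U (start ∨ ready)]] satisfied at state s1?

No

Sat(start ∨ ready) = {s0, s2, s3}
E[ready U (start ∨ ready)]: least fixpoint, start Z0 = Sat((start ∨ ready)) = {s0, s2, s3}, add states in Sat(ready) with some successor in Z. Already a fixed point.
Sat(E[ready U (start ∨ ready)]) = {s0, s2, s3}
E[ready U E[ready U (start ∨ ready)]]: least fixpoint, start Z0 = Sat(E[ready U (start ∨ ready)]) = {s0, s2, s3}, add states in Sat(ready) with some successor in Z. Already a fixed point.
Sat(E[ready U E[ready U (start ∨ ready)]]) = {s0, s2, s3}
s1 ∉ Sat(E[ready U E[ready U (start ∨ ready)]]) = {s0, s2, s3}, so the formula does not hold at s1.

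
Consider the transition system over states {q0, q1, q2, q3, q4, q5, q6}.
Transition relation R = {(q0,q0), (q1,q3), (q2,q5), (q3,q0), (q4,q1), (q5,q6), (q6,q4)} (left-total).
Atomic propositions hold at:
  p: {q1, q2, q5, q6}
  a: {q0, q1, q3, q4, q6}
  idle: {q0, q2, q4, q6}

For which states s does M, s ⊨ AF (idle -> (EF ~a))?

Sat(~a) = {q2, q5}
EF ~a: least fixpoint, start Z0 = {q2, q5}, add states with some successor in Z. Already a fixed point.
Sat(EF ~a) = {q2, q5}
Sat(idle -> (EF ~a)) = {q1, q2, q3, q5}
AF (idle -> (EF ~a)): least fixpoint, start Z0 = {q1, q2, q3, q5}, add states with every successor in Z. Z1 = {q1, q2, q3, q4, q5}; Z2 = {q1, q2, q3, q4, q5, q6}; fixed.
Sat(AF (idle -> (EF ~a))) = {q1, q2, q3, q4, q5, q6}

{q1, q2, q3, q4, q5, q6}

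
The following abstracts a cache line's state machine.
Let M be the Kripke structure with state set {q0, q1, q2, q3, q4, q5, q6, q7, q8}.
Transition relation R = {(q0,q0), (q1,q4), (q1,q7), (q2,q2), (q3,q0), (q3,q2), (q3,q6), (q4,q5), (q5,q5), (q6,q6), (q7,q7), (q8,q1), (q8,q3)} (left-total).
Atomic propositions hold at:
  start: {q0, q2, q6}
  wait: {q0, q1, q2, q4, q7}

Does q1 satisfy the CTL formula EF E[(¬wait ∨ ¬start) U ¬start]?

Yes

Sat(¬wait) = {q3, q5, q6, q8}
Sat(¬start) = {q1, q3, q4, q5, q7, q8}
Sat(¬wait ∨ ¬start) = {q1, q3, q4, q5, q6, q7, q8}
E[(¬wait ∨ ¬start) U ¬start]: least fixpoint, start Z0 = Sat(¬start) = {q1, q3, q4, q5, q7, q8}, add states in Sat(¬wait ∨ ¬start) with some successor in Z. Already a fixed point.
Sat(E[(¬wait ∨ ¬start) U ¬start]) = {q1, q3, q4, q5, q7, q8}
EF E[(¬wait ∨ ¬start) U ¬start]: least fixpoint, start Z0 = {q1, q3, q4, q5, q7, q8}, add states with some successor in Z. Already a fixed point.
Sat(EF E[(¬wait ∨ ¬start) U ¬start]) = {q1, q3, q4, q5, q7, q8}
q1 ∈ Sat(EF E[(¬wait ∨ ¬start) U ¬start]) = {q1, q3, q4, q5, q7, q8}, so the formula holds at q1.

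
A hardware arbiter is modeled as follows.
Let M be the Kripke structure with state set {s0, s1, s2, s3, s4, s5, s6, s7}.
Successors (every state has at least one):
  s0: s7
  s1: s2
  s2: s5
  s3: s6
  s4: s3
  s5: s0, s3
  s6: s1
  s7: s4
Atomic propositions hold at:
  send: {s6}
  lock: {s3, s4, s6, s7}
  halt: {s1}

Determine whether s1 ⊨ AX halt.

No

Sat(AX halt) = {s : every successor in {s1}} = {s6}
s1 ∉ Sat(AX halt) = {s6}, so the formula does not hold at s1.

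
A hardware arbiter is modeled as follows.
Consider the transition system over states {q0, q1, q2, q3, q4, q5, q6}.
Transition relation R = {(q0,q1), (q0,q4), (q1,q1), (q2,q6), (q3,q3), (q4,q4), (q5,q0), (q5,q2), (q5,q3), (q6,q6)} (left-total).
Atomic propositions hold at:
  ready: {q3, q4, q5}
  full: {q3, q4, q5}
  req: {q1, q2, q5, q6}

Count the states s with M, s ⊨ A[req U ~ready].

Sat(~ready) = {q0, q1, q2, q6}
A[req U ~ready]: least fixpoint, start Z0 = Sat(~ready) = {q0, q1, q2, q6}, add states in Sat(req) with every successor in Z. Already a fixed point.
Sat(A[req U ~ready]) = {q0, q1, q2, q6}
|Sat(A[req U ~ready])| = |{q0, q1, q2, q6}| = 4.

4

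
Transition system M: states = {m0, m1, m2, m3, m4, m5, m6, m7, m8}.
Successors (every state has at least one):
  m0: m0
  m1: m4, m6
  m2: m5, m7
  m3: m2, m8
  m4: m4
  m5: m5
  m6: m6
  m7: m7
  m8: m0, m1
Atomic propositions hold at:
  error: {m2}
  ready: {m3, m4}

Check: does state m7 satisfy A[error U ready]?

No

A[error U ready]: least fixpoint, start Z0 = Sat(ready) = {m3, m4}, add states in Sat(error) with every successor in Z. Already a fixed point.
Sat(A[error U ready]) = {m3, m4}
m7 ∉ Sat(A[error U ready]) = {m3, m4}, so the formula does not hold at m7.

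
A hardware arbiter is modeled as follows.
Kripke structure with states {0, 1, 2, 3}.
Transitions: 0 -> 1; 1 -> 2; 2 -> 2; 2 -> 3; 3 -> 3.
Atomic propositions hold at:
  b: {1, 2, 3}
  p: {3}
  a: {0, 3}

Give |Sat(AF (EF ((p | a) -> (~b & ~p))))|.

Sat(p | a) = {0, 3}
Sat(~b) = {0}
Sat(~p) = {0, 1, 2}
Sat(~b & ~p) = {0}
Sat((p | a) -> (~b & ~p)) = {0, 1, 2}
EF ((p | a) -> (~b & ~p)): least fixpoint, start Z0 = {0, 1, 2}, add states with some successor in Z. Already a fixed point.
Sat(EF ((p | a) -> (~b & ~p))) = {0, 1, 2}
AF (EF ((p | a) -> (~b & ~p))): least fixpoint, start Z0 = {0, 1, 2}, add states with every successor in Z. Already a fixed point.
Sat(AF (EF ((p | a) -> (~b & ~p)))) = {0, 1, 2}
|Sat(AF (EF ((p | a) -> (~b & ~p))))| = |{0, 1, 2}| = 3.

3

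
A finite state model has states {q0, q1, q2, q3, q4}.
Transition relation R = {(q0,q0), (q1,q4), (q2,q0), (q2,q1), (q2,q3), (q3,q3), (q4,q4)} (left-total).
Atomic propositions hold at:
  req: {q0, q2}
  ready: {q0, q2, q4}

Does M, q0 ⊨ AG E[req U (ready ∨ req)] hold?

Sat(ready ∨ req) = {q0, q2, q4}
E[req U (ready ∨ req)]: least fixpoint, start Z0 = Sat((ready ∨ req)) = {q0, q2, q4}, add states in Sat(req) with some successor in Z. Already a fixed point.
Sat(E[req U (ready ∨ req)]) = {q0, q2, q4}
AG E[req U (ready ∨ req)]: greatest fixpoint, start Z0 = {q0, q2, q4}, keep only states in Sat with every successor in Z. Z1 = {q0, q4}; fixed.
Sat(AG E[req U (ready ∨ req)]) = {q0, q4}
q0 ∈ Sat(AG E[req U (ready ∨ req)]) = {q0, q4}, so the formula holds at q0.

Yes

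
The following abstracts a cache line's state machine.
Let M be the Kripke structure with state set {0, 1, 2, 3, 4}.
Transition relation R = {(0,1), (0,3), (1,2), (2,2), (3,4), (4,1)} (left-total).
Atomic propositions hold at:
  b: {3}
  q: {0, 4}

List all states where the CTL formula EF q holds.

EF q: least fixpoint, start Z0 = {0, 4}, add states with some successor in Z. Z1 = {0, 3, 4}; fixed.
Sat(EF q) = {0, 3, 4}

{0, 3, 4}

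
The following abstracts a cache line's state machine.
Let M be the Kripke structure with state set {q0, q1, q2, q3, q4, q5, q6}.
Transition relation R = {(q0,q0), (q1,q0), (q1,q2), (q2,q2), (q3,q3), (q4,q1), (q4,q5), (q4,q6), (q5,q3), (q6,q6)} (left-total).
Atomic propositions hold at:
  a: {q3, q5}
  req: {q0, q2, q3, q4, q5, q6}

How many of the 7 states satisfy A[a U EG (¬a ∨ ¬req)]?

Sat(¬a) = {q0, q1, q2, q4, q6}
Sat(¬req) = {q1}
Sat(¬a ∨ ¬req) = {q0, q1, q2, q4, q6}
EG (¬a ∨ ¬req): greatest fixpoint, start Z0 = {q0, q1, q2, q4, q6}, keep only states in Sat with some successor in Z. Already a fixed point.
Sat(EG (¬a ∨ ¬req)) = {q0, q1, q2, q4, q6}
A[a U EG (¬a ∨ ¬req)]: least fixpoint, start Z0 = Sat(EG (¬a ∨ ¬req)) = {q0, q1, q2, q4, q6}, add states in Sat(a) with every successor in Z. Already a fixed point.
Sat(A[a U EG (¬a ∨ ¬req)]) = {q0, q1, q2, q4, q6}
|Sat(A[a U EG (¬a ∨ ¬req)])| = |{q0, q1, q2, q4, q6}| = 5.

5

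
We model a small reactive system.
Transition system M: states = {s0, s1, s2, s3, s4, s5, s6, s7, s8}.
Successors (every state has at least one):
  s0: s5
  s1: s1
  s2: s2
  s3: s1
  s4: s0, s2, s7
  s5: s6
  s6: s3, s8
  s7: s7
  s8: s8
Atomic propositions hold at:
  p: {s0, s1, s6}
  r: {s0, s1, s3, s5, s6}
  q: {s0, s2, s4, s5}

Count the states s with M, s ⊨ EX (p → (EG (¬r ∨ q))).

Sat(¬r) = {s2, s4, s7, s8}
Sat(¬r ∨ q) = {s0, s2, s4, s5, s7, s8}
EG (¬r ∨ q): greatest fixpoint, start Z0 = {s0, s2, s4, s5, s7, s8}, keep only states in Sat with some successor in Z. Z1 = {s0, s2, s4, s7, s8}; Z2 = {s2, s4, s7, s8}; fixed.
Sat(EG (¬r ∨ q)) = {s2, s4, s7, s8}
Sat(p → (EG (¬r ∨ q))) = {s2, s3, s4, s5, s7, s8}
Sat(EX (p → (EG (¬r ∨ q)))) = {s : some successor in {s2, s3, s4, s5, s7, s8}} = {s0, s2, s4, s6, s7, s8}
|Sat(EX (p → (EG (¬r ∨ q))))| = |{s0, s2, s4, s6, s7, s8}| = 6.

6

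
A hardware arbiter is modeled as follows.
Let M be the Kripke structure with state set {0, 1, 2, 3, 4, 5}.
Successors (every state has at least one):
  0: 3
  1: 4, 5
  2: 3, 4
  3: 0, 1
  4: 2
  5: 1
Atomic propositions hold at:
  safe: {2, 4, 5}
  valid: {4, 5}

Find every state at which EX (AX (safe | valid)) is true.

Sat(safe | valid) = {2, 4, 5}
Sat(AX (safe | valid)) = {s : every successor in {2, 4, 5}} = {1, 4}
Sat(EX (AX (safe | valid))) = {s : some successor in {1, 4}} = {1, 2, 3, 5}

{1, 2, 3, 5}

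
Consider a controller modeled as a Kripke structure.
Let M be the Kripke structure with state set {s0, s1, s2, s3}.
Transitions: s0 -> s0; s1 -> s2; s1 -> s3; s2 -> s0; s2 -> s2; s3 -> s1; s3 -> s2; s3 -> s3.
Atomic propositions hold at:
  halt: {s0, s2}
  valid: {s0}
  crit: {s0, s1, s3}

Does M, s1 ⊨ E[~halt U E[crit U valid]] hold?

No

Sat(~halt) = {s1, s3}
E[crit U valid]: least fixpoint, start Z0 = Sat(valid) = {s0}, add states in Sat(crit) with some successor in Z. Already a fixed point.
Sat(E[crit U valid]) = {s0}
E[~halt U E[crit U valid]]: least fixpoint, start Z0 = Sat(E[crit U valid]) = {s0}, add states in Sat(~halt) with some successor in Z. Already a fixed point.
Sat(E[~halt U E[crit U valid]]) = {s0}
s1 ∉ Sat(E[~halt U E[crit U valid]]) = {s0}, so the formula does not hold at s1.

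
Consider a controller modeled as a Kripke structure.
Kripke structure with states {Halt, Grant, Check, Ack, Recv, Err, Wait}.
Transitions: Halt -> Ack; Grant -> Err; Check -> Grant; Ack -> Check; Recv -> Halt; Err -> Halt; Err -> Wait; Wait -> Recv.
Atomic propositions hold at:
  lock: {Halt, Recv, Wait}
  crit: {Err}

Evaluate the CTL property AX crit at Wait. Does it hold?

No

Sat(AX crit) = {s : every successor in {Err}} = {Grant}
Wait ∉ Sat(AX crit) = {Grant}, so the formula does not hold at Wait.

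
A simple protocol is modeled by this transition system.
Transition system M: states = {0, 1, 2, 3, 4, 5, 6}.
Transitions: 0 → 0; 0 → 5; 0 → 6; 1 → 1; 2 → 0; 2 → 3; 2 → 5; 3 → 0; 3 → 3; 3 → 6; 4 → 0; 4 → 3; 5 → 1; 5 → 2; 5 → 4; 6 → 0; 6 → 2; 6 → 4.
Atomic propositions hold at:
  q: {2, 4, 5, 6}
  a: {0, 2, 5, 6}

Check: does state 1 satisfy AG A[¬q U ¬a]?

Sat(¬q) = {0, 1, 3}
Sat(¬a) = {1, 3, 4}
A[¬q U ¬a]: least fixpoint, start Z0 = Sat(¬a) = {1, 3, 4}, add states in Sat(¬q) with every successor in Z. Already a fixed point.
Sat(A[¬q U ¬a]) = {1, 3, 4}
AG A[¬q U ¬a]: greatest fixpoint, start Z0 = {1, 3, 4}, keep only states in Sat with every successor in Z. Z1 = {1}; fixed.
Sat(AG A[¬q U ¬a]) = {1}
1 ∈ Sat(AG A[¬q U ¬a]) = {1}, so the formula holds at 1.

Yes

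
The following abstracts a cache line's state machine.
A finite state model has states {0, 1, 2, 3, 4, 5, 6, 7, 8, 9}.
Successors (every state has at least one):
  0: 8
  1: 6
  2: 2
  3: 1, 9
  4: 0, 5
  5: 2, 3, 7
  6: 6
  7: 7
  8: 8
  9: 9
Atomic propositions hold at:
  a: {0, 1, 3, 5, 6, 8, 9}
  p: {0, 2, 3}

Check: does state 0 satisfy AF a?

AF a: least fixpoint, start Z0 = {0, 1, 3, 5, 6, 8, 9}, add states with every successor in Z. Z1 = {0, 1, 3, 4, 5, 6, 8, 9}; fixed.
Sat(AF a) = {0, 1, 3, 4, 5, 6, 8, 9}
0 ∈ Sat(AF a) = {0, 1, 3, 4, 5, 6, 8, 9}, so the formula holds at 0.

Yes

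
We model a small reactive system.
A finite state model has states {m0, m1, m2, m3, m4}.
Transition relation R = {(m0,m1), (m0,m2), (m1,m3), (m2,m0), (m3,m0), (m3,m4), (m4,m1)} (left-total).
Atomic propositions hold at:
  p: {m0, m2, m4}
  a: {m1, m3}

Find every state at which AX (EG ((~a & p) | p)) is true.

{m2}

Sat(~a) = {m0, m2, m4}
Sat(~a & p) = {m0, m2, m4}
Sat((~a & p) | p) = {m0, m2, m4}
EG ((~a & p) | p): greatest fixpoint, start Z0 = {m0, m2, m4}, keep only states in Sat with some successor in Z. Z1 = {m0, m2}; fixed.
Sat(EG ((~a & p) | p)) = {m0, m2}
Sat(AX (EG ((~a & p) | p))) = {s : every successor in {m0, m2}} = {m2}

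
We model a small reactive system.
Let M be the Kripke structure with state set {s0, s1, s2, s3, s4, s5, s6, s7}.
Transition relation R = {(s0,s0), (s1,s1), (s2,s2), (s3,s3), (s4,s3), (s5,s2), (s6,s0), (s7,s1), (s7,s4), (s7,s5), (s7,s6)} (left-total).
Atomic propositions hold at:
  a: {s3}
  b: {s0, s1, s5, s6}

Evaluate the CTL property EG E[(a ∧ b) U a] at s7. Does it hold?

No

Sat(a ∧ b) = ∅
E[(a ∧ b) U a]: least fixpoint, start Z0 = Sat(a) = {s3}, add states in Sat(a ∧ b) with some successor in Z. Already a fixed point.
Sat(E[(a ∧ b) U a]) = {s3}
EG E[(a ∧ b) U a]: greatest fixpoint, start Z0 = {s3}, keep only states in Sat with some successor in Z. Already a fixed point.
Sat(EG E[(a ∧ b) U a]) = {s3}
s7 ∉ Sat(EG E[(a ∧ b) U a]) = {s3}, so the formula does not hold at s7.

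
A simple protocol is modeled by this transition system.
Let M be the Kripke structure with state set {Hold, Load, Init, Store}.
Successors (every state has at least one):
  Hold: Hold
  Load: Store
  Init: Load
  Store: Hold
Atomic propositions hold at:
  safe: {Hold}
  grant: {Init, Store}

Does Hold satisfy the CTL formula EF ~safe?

Sat(~safe) = {Load, Init, Store}
EF ~safe: least fixpoint, start Z0 = {Load, Init, Store}, add states with some successor in Z. Already a fixed point.
Sat(EF ~safe) = {Load, Init, Store}
Hold ∉ Sat(EF ~safe) = {Load, Init, Store}, so the formula does not hold at Hold.

No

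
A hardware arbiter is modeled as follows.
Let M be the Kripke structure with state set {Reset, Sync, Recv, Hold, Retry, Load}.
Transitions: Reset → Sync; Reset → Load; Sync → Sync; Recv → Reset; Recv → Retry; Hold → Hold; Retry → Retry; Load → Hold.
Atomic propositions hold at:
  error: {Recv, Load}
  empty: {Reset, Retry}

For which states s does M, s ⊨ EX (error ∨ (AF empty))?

AF empty: least fixpoint, start Z0 = {Reset, Retry}, add states with every successor in Z. Z1 = {Reset, Recv, Retry}; fixed.
Sat(AF empty) = {Reset, Recv, Retry}
Sat(error ∨ (AF empty)) = {Reset, Recv, Retry, Load}
Sat(EX (error ∨ (AF empty))) = {s : some successor in {Reset, Recv, Retry, Load}} = {Reset, Recv, Retry}

{Reset, Recv, Retry}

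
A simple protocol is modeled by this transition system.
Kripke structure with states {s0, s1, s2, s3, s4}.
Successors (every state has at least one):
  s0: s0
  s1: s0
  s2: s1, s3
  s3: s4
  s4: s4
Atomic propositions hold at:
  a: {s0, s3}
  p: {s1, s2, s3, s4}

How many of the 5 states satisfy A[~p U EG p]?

3

Sat(~p) = {s0}
EG p: greatest fixpoint, start Z0 = {s1, s2, s3, s4}, keep only states in Sat with some successor in Z. Z1 = {s2, s3, s4}; fixed.
Sat(EG p) = {s2, s3, s4}
A[~p U EG p]: least fixpoint, start Z0 = Sat(EG p) = {s2, s3, s4}, add states in Sat(~p) with every successor in Z. Already a fixed point.
Sat(A[~p U EG p]) = {s2, s3, s4}
|Sat(A[~p U EG p])| = |{s2, s3, s4}| = 3.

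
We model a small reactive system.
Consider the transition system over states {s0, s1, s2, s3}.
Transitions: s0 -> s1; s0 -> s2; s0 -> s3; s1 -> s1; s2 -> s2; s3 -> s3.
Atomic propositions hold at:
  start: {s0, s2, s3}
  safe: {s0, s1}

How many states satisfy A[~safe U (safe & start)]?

1

Sat(~safe) = {s2, s3}
Sat(safe & start) = {s0}
A[~safe U (safe & start)]: least fixpoint, start Z0 = Sat((safe & start)) = {s0}, add states in Sat(~safe) with every successor in Z. Already a fixed point.
Sat(A[~safe U (safe & start)]) = {s0}
|Sat(A[~safe U (safe & start)])| = |{s0}| = 1.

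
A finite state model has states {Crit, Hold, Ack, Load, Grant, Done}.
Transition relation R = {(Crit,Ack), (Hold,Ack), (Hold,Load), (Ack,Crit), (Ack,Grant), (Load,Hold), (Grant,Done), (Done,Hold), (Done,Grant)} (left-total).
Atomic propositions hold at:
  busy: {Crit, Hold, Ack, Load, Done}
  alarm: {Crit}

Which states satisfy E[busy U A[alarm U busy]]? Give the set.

{Crit, Hold, Ack, Load, Done}

A[alarm U busy]: least fixpoint, start Z0 = Sat(busy) = {Crit, Hold, Ack, Load, Done}, add states in Sat(alarm) with every successor in Z. Already a fixed point.
Sat(A[alarm U busy]) = {Crit, Hold, Ack, Load, Done}
E[busy U A[alarm U busy]]: least fixpoint, start Z0 = Sat(A[alarm U busy]) = {Crit, Hold, Ack, Load, Done}, add states in Sat(busy) with some successor in Z. Already a fixed point.
Sat(E[busy U A[alarm U busy]]) = {Crit, Hold, Ack, Load, Done}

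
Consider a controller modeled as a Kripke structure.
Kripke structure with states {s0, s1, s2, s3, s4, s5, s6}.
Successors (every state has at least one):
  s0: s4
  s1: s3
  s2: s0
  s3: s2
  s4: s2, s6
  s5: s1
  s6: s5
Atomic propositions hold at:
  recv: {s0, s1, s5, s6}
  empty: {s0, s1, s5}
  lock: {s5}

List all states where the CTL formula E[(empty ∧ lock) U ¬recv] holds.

Sat(empty ∧ lock) = {s5}
Sat(¬recv) = {s2, s3, s4}
E[(empty ∧ lock) U ¬recv]: least fixpoint, start Z0 = Sat(¬recv) = {s2, s3, s4}, add states in Sat(empty ∧ lock) with some successor in Z. Already a fixed point.
Sat(E[(empty ∧ lock) U ¬recv]) = {s2, s3, s4}

{s2, s3, s4}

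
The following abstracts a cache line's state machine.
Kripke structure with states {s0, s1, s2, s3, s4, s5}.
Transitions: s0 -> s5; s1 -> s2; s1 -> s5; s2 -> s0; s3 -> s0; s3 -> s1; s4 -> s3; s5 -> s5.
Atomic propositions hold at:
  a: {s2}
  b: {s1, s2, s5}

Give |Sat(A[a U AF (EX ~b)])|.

3

Sat(~b) = {s0, s3, s4}
Sat(EX ~b) = {s : some successor in {s0, s3, s4}} = {s2, s3, s4}
AF (EX ~b): least fixpoint, start Z0 = {s2, s3, s4}, add states with every successor in Z. Already a fixed point.
Sat(AF (EX ~b)) = {s2, s3, s4}
A[a U AF (EX ~b)]: least fixpoint, start Z0 = Sat(AF (EX ~b)) = {s2, s3, s4}, add states in Sat(a) with every successor in Z. Already a fixed point.
Sat(A[a U AF (EX ~b)]) = {s2, s3, s4}
|Sat(A[a U AF (EX ~b)])| = |{s2, s3, s4}| = 3.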